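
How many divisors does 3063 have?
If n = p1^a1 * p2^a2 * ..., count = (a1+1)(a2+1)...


3063 = 3^1 × 1021^1
d(3063) = (1+1) × (1+1) = 4

4 divisors


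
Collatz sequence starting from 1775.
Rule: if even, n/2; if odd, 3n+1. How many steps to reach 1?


1775 → 5326 → 2663 → 7990 → 3995 → 11986 → 5993 → 17980 → 8990 → 4495 → 13486 → 6743 → 20230 → 10115 → 30346 → 15173 → 45520 → 22760 → 11380 → 5690 → 2845 → 8536 → 4268 → 2134 → 1067 → 3202 → 1601 → 4804 → 2402 → 1201 → 3604 → 1802 → 901 → 2704 → 1352 → 676 → 338 → 169 → 508 → 254 → 127 → 382 → 191 → 574 → 287 → 862 → 431 → 1294 → 647 → 1942 → 971 → 2914 → 1457 → 4372 → 2186 → 1093 → 3280 → 1640 → 820 → 410 → 205 → 616 → 308 → 154 → 77 → 232 → 116 → 58 → 29 → 88 → 44 → 22 → 11 → 34 → 17 → 52 → 26 → 13 → 40 → 20 → 10 → 5 → 16 → 8 → 4 → 2 → 1
Total steps = 86

86 steps


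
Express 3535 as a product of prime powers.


3535 / 5 = 707
707 / 7 = 101
101 / 101 = 1
3535 = 5 × 7 × 101


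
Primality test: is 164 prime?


164 / 2 = 82 (exact division)
164 is NOT prime.

No, 164 is not prime


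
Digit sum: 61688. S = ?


6 + 1 + 6 + 8 + 8 = 29


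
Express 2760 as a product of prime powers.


2760 / 2 = 1380
1380 / 2 = 690
690 / 2 = 345
345 / 3 = 115
115 / 5 = 23
23 / 23 = 1
2760 = 2^3 × 3 × 5 × 23


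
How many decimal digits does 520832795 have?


520832795 has 9 digits in base 10
floor(log10(520832795)) + 1 = floor(8.7167) + 1 = 9

9 digits (base 10)


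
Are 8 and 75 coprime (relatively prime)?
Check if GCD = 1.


Euclidean algorithm:
75 = 9 * 8 + 3
8 = 2 * 3 + 2
3 = 1 * 2 + 1
2 = 2 * 1 + 0
GCD(8, 75) = 1

Yes, coprime (GCD = 1)


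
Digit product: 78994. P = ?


7 × 8 × 9 × 9 × 4 = 18144


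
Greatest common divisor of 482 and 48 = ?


482 = 10 * 48 + 2
48 = 24 * 2 + 0
GCD = 2


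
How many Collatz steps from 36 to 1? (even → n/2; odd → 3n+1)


36 → 18 → 9 → 28 → 14 → 7 → 22 → 11 → 34 → 17 → 52 → 26 → 13 → 40 → 20 → 10 → 5 → 16 → 8 → 4 → 2 → 1
Total steps = 21

21 steps


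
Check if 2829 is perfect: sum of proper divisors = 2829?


Proper divisors of 2829: 1, 3, 23, 41, 69, 123, 943
Sum = 1 + 3 + 23 + 41 + 69 + 123 + 943 = 1203

No, 2829 is not perfect (1203 ≠ 2829)


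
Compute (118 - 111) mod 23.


118 - 111 = 7
7 mod 23 = 7


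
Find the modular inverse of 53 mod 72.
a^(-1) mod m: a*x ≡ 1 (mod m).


Use the extended Euclidean algorithm on (72, 53); each row r = 72*s + 53*t:
r=72, s=1, t=0
r=53, s=0, t=1
q=1: r=19, s=1, t=-1   [72*(1) + 53*(-1) = 19]
q=2: r=15, s=-2, t=3   [72*(-2) + 53*(3) = 15]
q=1: r=4, s=3, t=-4   [72*(3) + 53*(-4) = 4]
q=3: r=3, s=-11, t=15   [72*(-11) + 53*(15) = 3]
q=1: r=1, s=14, t=-19   [72*(14) + 53*(-19) = 1]
q=3: r=0, s=-53, t=72   [72*(-53) + 53*(72) = 0]
GCD = 1 with t = -19, so 53*(-19) ≡ 1 (mod 72)
Inverse = -19 mod 72 = 53
Check: 53 * 53 = 2809 ≡ 1 (mod 72)

53^(-1) ≡ 53 (mod 72)


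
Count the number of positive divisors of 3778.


3778 = 2^1 × 1889^1
d(3778) = (1+1) × (1+1) = 4

4 divisors


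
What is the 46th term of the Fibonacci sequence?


Sequence: 1, 1, 2, 3, 5, 8, 13, 21, 34, 55, 89, 144, 233, 377, 610, 987, 1597, 2584, 4181, 6765, 10946, 17711, 28657, 46368, 75025, 121393, 196418, 317811, 514229, 832040, 1346269, 2178309, 3524578, 5702887, 9227465, 14930352, 24157817, 39088169, 63245986, 102334155, 165580141, 267914296, 433494437, 701408733, 1134903170, 1836311903
F(46) = 1836311903


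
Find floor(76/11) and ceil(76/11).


76/11 = 6.9091
floor = 6
ceil = 7

floor = 6, ceil = 7


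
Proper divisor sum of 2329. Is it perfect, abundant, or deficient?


Proper divisors: 1, 17, 137
Sum = 1 + 17 + 137 = 155
155 < 2329 → deficient

s(2329) = 155 (deficient)


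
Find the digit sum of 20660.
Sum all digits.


2 + 0 + 6 + 6 + 0 = 14


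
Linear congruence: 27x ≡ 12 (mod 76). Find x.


GCD(27, 76) = 1, unique solution
a^(-1) mod 76 = 31
x = 31 * 12 mod 76 = 68

x ≡ 68 (mod 76)


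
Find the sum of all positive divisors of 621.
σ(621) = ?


Divisors of 621: 1, 3, 9, 23, 27, 69, 207, 621
Sum = 1 + 3 + 9 + 23 + 27 + 69 + 207 + 621 = 960

σ(621) = 960


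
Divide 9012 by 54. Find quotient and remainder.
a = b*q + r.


9012 = 54 * 166 + 48
Check: 8964 + 48 = 9012

q = 166, r = 48


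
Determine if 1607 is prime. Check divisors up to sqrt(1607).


Check divisors up to sqrt(1607) = 40.0874
No divisors found.
1607 is prime.

Yes, 1607 is prime


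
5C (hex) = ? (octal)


5C (base 16) = 92 (decimal)
92 (decimal) = 134 (base 8)


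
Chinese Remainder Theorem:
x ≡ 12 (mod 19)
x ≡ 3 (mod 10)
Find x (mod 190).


M = 19*10 = 190
M1 = M/19 = 10, M2 = M/10 = 19
M1^(-1) mod 19 = 2, M2^(-1) mod 10 = 9
x = 12*10*2 + 3*19*9 = 753
753 mod 190 = 183
Check: 183 mod 19 = 12 ✓, 183 mod 10 = 3 ✓

x ≡ 183 (mod 190)


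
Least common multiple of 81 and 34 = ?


GCD(81, 34) = 1
LCM = 81*34/1 = 2754/1 = 2754

LCM = 2754


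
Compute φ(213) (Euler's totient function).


213 = 3 × 71
Prime factors: 3, 71
φ(213) = 213 × (1-1/3) × (1-1/71)
= 213 × 2/3 × 70/71 = 140

φ(213) = 140


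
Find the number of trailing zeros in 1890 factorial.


floor(1890/5) = 378
floor(1890/25) = 75
floor(1890/125) = 15
floor(1890/625) = 3
Total = 471

471 trailing zeros


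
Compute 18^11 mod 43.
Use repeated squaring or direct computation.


18^1 mod 43 = 18
18^2 mod 43 = 23
18^3 mod 43 = 27
18^4 mod 43 = 13
18^5 mod 43 = 19
18^6 mod 43 = 41
18^7 mod 43 = 7
18^8 mod 43 = 40
18^9 mod 43 = 32
18^10 mod 43 = 17
18^11 mod 43 = 5


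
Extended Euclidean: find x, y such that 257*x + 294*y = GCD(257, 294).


Tabular extended Euclidean (each row: r = 257*s + 294*t):
r=257, s=1, t=0
r=294, s=0, t=1
q=0: r=257, s=1, t=0   [257*(1) + 294*(0) = 257]
q=1: r=37, s=-1, t=1   [257*(-1) + 294*(1) = 37]
q=6: r=35, s=7, t=-6   [257*(7) + 294*(-6) = 35]
q=1: r=2, s=-8, t=7   [257*(-8) + 294*(7) = 2]
q=17: r=1, s=143, t=-125   [257*(143) + 294*(-125) = 1]
q=2: r=0, s=-294, t=257   [257*(-294) + 294*(257) = 0]
GCD = 1; from the row with r=1: x=143, y=-125
Check: 257*(143) + 294*(-125) = 36751 - 36750 = 1

GCD = 1, x = 143, y = -125


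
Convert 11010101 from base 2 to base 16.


11010101 (base 2) = 213 (decimal)
213 (decimal) = D5 (base 16)


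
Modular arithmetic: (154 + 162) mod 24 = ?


154 + 162 = 316
316 mod 24 = 4


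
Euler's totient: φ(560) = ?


560 = 2^4 × 5 × 7
Prime factors: 2, 5, 7
φ(560) = 560 × (1-1/2) × (1-1/5) × (1-1/7)
= 560 × 1/2 × 4/5 × 6/7 = 192

φ(560) = 192


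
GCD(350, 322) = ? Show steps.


350 = 1 * 322 + 28
322 = 11 * 28 + 14
28 = 2 * 14 + 0
GCD = 14


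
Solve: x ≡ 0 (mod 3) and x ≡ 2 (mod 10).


M = 3*10 = 30
M1 = M/3 = 10, M2 = M/10 = 3
M1^(-1) mod 3 = 1, M2^(-1) mod 10 = 7
x = 0*10*1 + 2*3*7 = 42
42 mod 30 = 12
Check: 12 mod 3 = 0 ✓, 12 mod 10 = 2 ✓

x ≡ 12 (mod 30)


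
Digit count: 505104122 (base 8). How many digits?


505104122 in base 8 = 3606643372
Number of digits = 10

10 digits (base 8)


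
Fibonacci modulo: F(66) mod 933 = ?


F(k) mod 933 for k=1..66:
1, 1, 2, 3, 5, 8, 13, 21, 34, 55, 89, 144, 233, 377, 610, 54, 664, 718, 449, 234, 683, 917, 667, 651, 385, 103, 488, 591, 146, 737, 883, 687, 637, 391, 95, 486, 581, 134, 715, 849, 631, 547, 245, 792, 104, 896, 67, 30, 97, 127, 224, 351, 575, 926, 568, 561, 196, 757, 20, 777, 797, 641, 505, 213, 718, 931
F(66) mod 933 = 931


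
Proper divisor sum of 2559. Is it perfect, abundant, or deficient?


Proper divisors: 1, 3, 853
Sum = 1 + 3 + 853 = 857
857 < 2559 → deficient

s(2559) = 857 (deficient)


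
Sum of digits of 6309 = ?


6 + 3 + 0 + 9 = 18


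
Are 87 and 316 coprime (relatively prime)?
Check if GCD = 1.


Euclidean algorithm:
316 = 3 * 87 + 55
87 = 1 * 55 + 32
55 = 1 * 32 + 23
32 = 1 * 23 + 9
23 = 2 * 9 + 5
9 = 1 * 5 + 4
5 = 1 * 4 + 1
4 = 4 * 1 + 0
GCD(87, 316) = 1

Yes, coprime (GCD = 1)


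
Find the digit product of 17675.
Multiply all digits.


1 × 7 × 6 × 7 × 5 = 1470


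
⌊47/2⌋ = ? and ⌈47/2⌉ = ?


47/2 = 23.5000
floor = 23
ceil = 24

floor = 23, ceil = 24


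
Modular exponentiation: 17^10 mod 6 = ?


17^1 mod 6 = 5
17^2 mod 6 = 1
17^3 mod 6 = 5
17^4 mod 6 = 1
17^5 mod 6 = 5
17^6 mod 6 = 1
17^7 mod 6 = 5
17^8 mod 6 = 1
17^9 mod 6 = 5
17^10 mod 6 = 1


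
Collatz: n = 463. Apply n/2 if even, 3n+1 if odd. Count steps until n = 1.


463 → 1390 → 695 → 2086 → 1043 → 3130 → 1565 → 4696 → 2348 → 1174 → 587 → 1762 → 881 → 2644 → 1322 → 661 → 1984 → 992 → 496 → 248 → 124 → 62 → 31 → 94 → 47 → 142 → 71 → 214 → 107 → 322 → 161 → 484 → 242 → 121 → 364 → 182 → 91 → 274 → 137 → 412 → 206 → 103 → 310 → 155 → 466 → 233 → 700 → 350 → 175 → 526 → 263 → 790 → 395 → 1186 → 593 → 1780 → 890 → 445 → 1336 → 668 → 334 → 167 → 502 → 251 → 754 → 377 → 1132 → 566 → 283 → 850 → 425 → 1276 → 638 → 319 → 958 → 479 → 1438 → 719 → 2158 → 1079 → 3238 → 1619 → 4858 → 2429 → 7288 → 3644 → 1822 → 911 → 2734 → 1367 → 4102 → 2051 → 6154 → 3077 → 9232 → 4616 → 2308 → 1154 → 577 → 1732 → 866 → 433 → 1300 → 650 → 325 → 976 → 488 → 244 → 122 → 61 → 184 → 92 → 46 → 23 → 70 → 35 → 106 → 53 → 160 → 80 → 40 → 20 → 10 → 5 → 16 → 8 → 4 → 2 → 1
Total steps = 128

128 steps


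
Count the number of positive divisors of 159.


159 = 3^1 × 53^1
d(159) = (1+1) × (1+1) = 4

4 divisors


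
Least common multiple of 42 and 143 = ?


GCD(42, 143) = 1
LCM = 42*143/1 = 6006/1 = 6006

LCM = 6006


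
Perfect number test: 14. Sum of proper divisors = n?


Proper divisors of 14: 1, 2, 7
Sum = 1 + 2 + 7 = 10

No, 14 is not perfect (10 ≠ 14)


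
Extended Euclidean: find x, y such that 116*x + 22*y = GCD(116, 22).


Tabular extended Euclidean (each row: r = 116*s + 22*t):
r=116, s=1, t=0
r=22, s=0, t=1
q=5: r=6, s=1, t=-5   [116*(1) + 22*(-5) = 6]
q=3: r=4, s=-3, t=16   [116*(-3) + 22*(16) = 4]
q=1: r=2, s=4, t=-21   [116*(4) + 22*(-21) = 2]
q=2: r=0, s=-11, t=58   [116*(-11) + 22*(58) = 0]
GCD = 2; from the row with r=2: x=4, y=-21
Check: 116*(4) + 22*(-21) = 464 - 462 = 2

GCD = 2, x = 4, y = -21


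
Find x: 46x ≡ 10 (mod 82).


GCD(46, 82) = 2 divides 10
Divide: 23x ≡ 5 (mod 41)
x ≡ 2 (mod 41)


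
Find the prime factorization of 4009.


4009 / 19 = 211
211 / 211 = 1
4009 = 19 × 211


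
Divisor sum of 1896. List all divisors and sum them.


Divisors of 1896: 1, 2, 3, 4, 6, 8, 12, 24, 79, 158, 237, 316, 474, 632, 948, 1896
Sum = 1 + 2 + 3 + 4 + 6 + 8 + 12 + 24 + 79 + 158 + 237 + 316 + 474 + 632 + 948 + 1896 = 4800

σ(1896) = 4800


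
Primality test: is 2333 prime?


Check divisors up to sqrt(2333) = 48.3011
No divisors found.
2333 is prime.

Yes, 2333 is prime


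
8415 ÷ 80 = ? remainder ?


8415 = 80 * 105 + 15
Check: 8400 + 15 = 8415

q = 105, r = 15


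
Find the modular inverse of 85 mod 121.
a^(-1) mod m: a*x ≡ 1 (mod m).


Use the extended Euclidean algorithm on (121, 85); each row r = 121*s + 85*t:
r=121, s=1, t=0
r=85, s=0, t=1
q=1: r=36, s=1, t=-1   [121*(1) + 85*(-1) = 36]
q=2: r=13, s=-2, t=3   [121*(-2) + 85*(3) = 13]
q=2: r=10, s=5, t=-7   [121*(5) + 85*(-7) = 10]
q=1: r=3, s=-7, t=10   [121*(-7) + 85*(10) = 3]
q=3: r=1, s=26, t=-37   [121*(26) + 85*(-37) = 1]
q=3: r=0, s=-85, t=121   [121*(-85) + 85*(121) = 0]
GCD = 1 with t = -37, so 85*(-37) ≡ 1 (mod 121)
Inverse = -37 mod 121 = 84
Check: 85 * 84 = 7140 ≡ 1 (mod 121)

85^(-1) ≡ 84 (mod 121)


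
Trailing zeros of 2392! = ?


floor(2392/5) = 478
floor(2392/25) = 95
floor(2392/125) = 19
floor(2392/625) = 3
Total = 595

595 trailing zeros


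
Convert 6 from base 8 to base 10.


6 (base 8) = 6 (decimal)
6 (decimal) = 6 (base 10)


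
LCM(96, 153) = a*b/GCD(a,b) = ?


GCD(96, 153) = 3
LCM = 96*153/3 = 14688/3 = 4896

LCM = 4896


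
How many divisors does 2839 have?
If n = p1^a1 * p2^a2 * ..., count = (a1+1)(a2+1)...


2839 = 17^1 × 167^1
d(2839) = (1+1) × (1+1) = 4

4 divisors


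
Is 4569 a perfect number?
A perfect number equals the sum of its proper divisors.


Proper divisors of 4569: 1, 3, 1523
Sum = 1 + 3 + 1523 = 1527

No, 4569 is not perfect (1527 ≠ 4569)


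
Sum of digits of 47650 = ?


4 + 7 + 6 + 5 + 0 = 22


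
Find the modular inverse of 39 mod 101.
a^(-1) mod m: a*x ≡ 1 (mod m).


Use the extended Euclidean algorithm on (101, 39); each row r = 101*s + 39*t:
r=101, s=1, t=0
r=39, s=0, t=1
q=2: r=23, s=1, t=-2   [101*(1) + 39*(-2) = 23]
q=1: r=16, s=-1, t=3   [101*(-1) + 39*(3) = 16]
q=1: r=7, s=2, t=-5   [101*(2) + 39*(-5) = 7]
q=2: r=2, s=-5, t=13   [101*(-5) + 39*(13) = 2]
q=3: r=1, s=17, t=-44   [101*(17) + 39*(-44) = 1]
q=2: r=0, s=-39, t=101   [101*(-39) + 39*(101) = 0]
GCD = 1 with t = -44, so 39*(-44) ≡ 1 (mod 101)
Inverse = -44 mod 101 = 57
Check: 39 * 57 = 2223 ≡ 1 (mod 101)

39^(-1) ≡ 57 (mod 101)


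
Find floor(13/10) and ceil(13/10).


13/10 = 1.3000
floor = 1
ceil = 2

floor = 1, ceil = 2


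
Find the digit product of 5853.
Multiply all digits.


5 × 8 × 5 × 3 = 600


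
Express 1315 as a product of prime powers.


1315 / 5 = 263
263 / 263 = 1
1315 = 5 × 263


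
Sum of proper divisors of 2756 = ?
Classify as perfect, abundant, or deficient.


Proper divisors: 1, 2, 4, 13, 26, 52, 53, 106, 212, 689, 1378
Sum = 1 + 2 + 4 + 13 + 26 + 52 + 53 + 106 + 212 + 689 + 1378 = 2536
2536 < 2756 → deficient

s(2756) = 2536 (deficient)


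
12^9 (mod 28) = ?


12^1 mod 28 = 12
12^2 mod 28 = 4
12^3 mod 28 = 20
12^4 mod 28 = 16
12^5 mod 28 = 24
12^6 mod 28 = 8
12^7 mod 28 = 12
12^8 mod 28 = 4
12^9 mod 28 = 20


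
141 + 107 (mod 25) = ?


141 + 107 = 248
248 mod 25 = 23


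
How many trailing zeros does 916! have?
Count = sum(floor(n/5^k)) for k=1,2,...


floor(916/5) = 183
floor(916/25) = 36
floor(916/125) = 7
floor(916/625) = 1
Total = 227

227 trailing zeros


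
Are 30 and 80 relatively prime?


Euclidean algorithm:
80 = 2 * 30 + 20
30 = 1 * 20 + 10
20 = 2 * 10 + 0
GCD(30, 80) = 10

No, not coprime (GCD = 10)


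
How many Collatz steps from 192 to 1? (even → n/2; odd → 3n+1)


192 → 96 → 48 → 24 → 12 → 6 → 3 → 10 → 5 → 16 → 8 → 4 → 2 → 1
Total steps = 13

13 steps


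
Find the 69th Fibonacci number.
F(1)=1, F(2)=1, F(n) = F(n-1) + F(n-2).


Sequence: 1, 1, 2, 3, 5, 8, 13, 21, 34, 55, 89, 144, 233, 377, 610, 987, 1597, 2584, 4181, 6765, 10946, 17711, 28657, 46368, 75025, 121393, 196418, 317811, 514229, 832040, 1346269, 2178309, 3524578, 5702887, 9227465, 14930352, 24157817, 39088169, 63245986, 102334155, 165580141, 267914296, 433494437, 701408733, 1134903170, 1836311903, 2971215073, 4807526976, 7778742049, 12586269025, 20365011074, 32951280099, 53316291173, 86267571272, 139583862445, 225851433717, 365435296162, 591286729879, 956722026041, 1548008755920, 2504730781961, 4052739537881, 6557470319842, 10610209857723, 17167680177565, 27777890035288, 44945570212853, 72723460248141, 117669030460994
F(69) = 117669030460994


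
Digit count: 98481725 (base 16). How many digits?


98481725 in base 16 = 5DEB63D
Number of digits = 7

7 digits (base 16)


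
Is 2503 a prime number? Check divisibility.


Check divisors up to sqrt(2503) = 50.0300
No divisors found.
2503 is prime.

Yes, 2503 is prime


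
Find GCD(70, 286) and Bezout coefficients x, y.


Tabular extended Euclidean (each row: r = 70*s + 286*t):
r=70, s=1, t=0
r=286, s=0, t=1
q=0: r=70, s=1, t=0   [70*(1) + 286*(0) = 70]
q=4: r=6, s=-4, t=1   [70*(-4) + 286*(1) = 6]
q=11: r=4, s=45, t=-11   [70*(45) + 286*(-11) = 4]
q=1: r=2, s=-49, t=12   [70*(-49) + 286*(12) = 2]
q=2: r=0, s=143, t=-35   [70*(143) + 286*(-35) = 0]
GCD = 2; from the row with r=2: x=-49, y=12
Check: 70*(-49) + 286*(12) = -3430 + 3432 = 2

GCD = 2, x = -49, y = 12


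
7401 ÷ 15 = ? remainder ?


7401 = 15 * 493 + 6
Check: 7395 + 6 = 7401

q = 493, r = 6


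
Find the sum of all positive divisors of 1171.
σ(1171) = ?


Divisors of 1171: 1, 1171
Sum = 1 + 1171 = 1172

σ(1171) = 1172


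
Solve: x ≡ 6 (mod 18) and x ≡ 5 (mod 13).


M = 18*13 = 234
M1 = M/18 = 13, M2 = M/13 = 18
M1^(-1) mod 18 = 7, M2^(-1) mod 13 = 8
x = 6*13*7 + 5*18*8 = 1266
1266 mod 234 = 96
Check: 96 mod 18 = 6 ✓, 96 mod 13 = 5 ✓

x ≡ 96 (mod 234)


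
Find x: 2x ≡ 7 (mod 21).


GCD(2, 21) = 1, unique solution
a^(-1) mod 21 = 11
x = 11 * 7 mod 21 = 14

x ≡ 14 (mod 21)


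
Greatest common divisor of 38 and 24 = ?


38 = 1 * 24 + 14
24 = 1 * 14 + 10
14 = 1 * 10 + 4
10 = 2 * 4 + 2
4 = 2 * 2 + 0
GCD = 2


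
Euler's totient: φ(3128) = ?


3128 = 2^3 × 17 × 23
Prime factors: 2, 17, 23
φ(3128) = 3128 × (1-1/2) × (1-1/17) × (1-1/23)
= 3128 × 1/2 × 16/17 × 22/23 = 1408

φ(3128) = 1408


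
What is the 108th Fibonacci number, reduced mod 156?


F(k) mod 156 for k=1..108:
1, 1, 2, 3, 5, 8, 13, 21, 34, 55, 89, 144, 77, 65, 142, 51, 37, 88, 125, 57, 26, 83, 109, 36, 145, 25, 14, 39, 53, 92, 145, 81, 70, 151, 65, 60, 125, 29, 154, 27, 25, 52, 77, 129, 50, 23, 73, 96, 13, 109, 122, 75, 41, 116, 1, 117, 118, 79, 41, 120, 5, 125, 130, 99, 73, 16, 89, 105, 38, 143, 25, 12, 37, 49, 86, 135, 65, 44, 109, 153, 106, 103, 53, 0, 53, 53, 106, 3, 109, 112, 65, 21, 86, 107, 37, 144, 25, 13, 38, 51, 89, 140, 73, 57, 130, 31, 5, 36
F(108) mod 156 = 36


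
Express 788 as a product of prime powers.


788 / 2 = 394
394 / 2 = 197
197 / 197 = 1
788 = 2^2 × 197


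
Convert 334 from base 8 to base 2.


334 (base 8) = 220 (decimal)
220 (decimal) = 11011100 (base 2)


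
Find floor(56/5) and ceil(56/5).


56/5 = 11.2000
floor = 11
ceil = 12

floor = 11, ceil = 12


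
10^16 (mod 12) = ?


10^1 mod 12 = 10
10^2 mod 12 = 4
10^3 mod 12 = 4
10^4 mod 12 = 4
10^5 mod 12 = 4
10^6 mod 12 = 4
10^7 mod 12 = 4
10^8 mod 12 = 4
10^9 mod 12 = 4
10^10 mod 12 = 4
10^11 mod 12 = 4
10^12 mod 12 = 4
10^13 mod 12 = 4
10^14 mod 12 = 4
10^15 mod 12 = 4
10^16 mod 12 = 4


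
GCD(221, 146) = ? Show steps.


221 = 1 * 146 + 75
146 = 1 * 75 + 71
75 = 1 * 71 + 4
71 = 17 * 4 + 3
4 = 1 * 3 + 1
3 = 3 * 1 + 0
GCD = 1


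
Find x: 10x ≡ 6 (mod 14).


GCD(10, 14) = 2 divides 6
Divide: 5x ≡ 3 (mod 7)
x ≡ 2 (mod 7)


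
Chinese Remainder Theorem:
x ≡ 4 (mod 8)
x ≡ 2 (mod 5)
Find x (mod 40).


M = 8*5 = 40
M1 = M/8 = 5, M2 = M/5 = 8
M1^(-1) mod 8 = 5, M2^(-1) mod 5 = 2
x = 4*5*5 + 2*8*2 = 132
132 mod 40 = 12
Check: 12 mod 8 = 4 ✓, 12 mod 5 = 2 ✓

x ≡ 12 (mod 40)


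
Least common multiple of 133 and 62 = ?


GCD(133, 62) = 1
LCM = 133*62/1 = 8246/1 = 8246

LCM = 8246


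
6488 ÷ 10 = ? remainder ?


6488 = 10 * 648 + 8
Check: 6480 + 8 = 6488

q = 648, r = 8


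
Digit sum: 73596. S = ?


7 + 3 + 5 + 9 + 6 = 30


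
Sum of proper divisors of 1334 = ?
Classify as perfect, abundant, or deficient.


Proper divisors: 1, 2, 23, 29, 46, 58, 667
Sum = 1 + 2 + 23 + 29 + 46 + 58 + 667 = 826
826 < 1334 → deficient

s(1334) = 826 (deficient)


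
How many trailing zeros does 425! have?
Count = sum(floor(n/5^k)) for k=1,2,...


floor(425/5) = 85
floor(425/25) = 17
floor(425/125) = 3
Total = 105

105 trailing zeros


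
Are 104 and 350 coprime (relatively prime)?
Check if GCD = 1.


Euclidean algorithm:
350 = 3 * 104 + 38
104 = 2 * 38 + 28
38 = 1 * 28 + 10
28 = 2 * 10 + 8
10 = 1 * 8 + 2
8 = 4 * 2 + 0
GCD(104, 350) = 2

No, not coprime (GCD = 2)


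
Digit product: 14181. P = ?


1 × 4 × 1 × 8 × 1 = 32


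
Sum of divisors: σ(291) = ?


Divisors of 291: 1, 3, 97, 291
Sum = 1 + 3 + 97 + 291 = 392

σ(291) = 392


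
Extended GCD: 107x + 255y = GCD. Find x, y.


Tabular extended Euclidean (each row: r = 107*s + 255*t):
r=107, s=1, t=0
r=255, s=0, t=1
q=0: r=107, s=1, t=0   [107*(1) + 255*(0) = 107]
q=2: r=41, s=-2, t=1   [107*(-2) + 255*(1) = 41]
q=2: r=25, s=5, t=-2   [107*(5) + 255*(-2) = 25]
q=1: r=16, s=-7, t=3   [107*(-7) + 255*(3) = 16]
q=1: r=9, s=12, t=-5   [107*(12) + 255*(-5) = 9]
q=1: r=7, s=-19, t=8   [107*(-19) + 255*(8) = 7]
q=1: r=2, s=31, t=-13   [107*(31) + 255*(-13) = 2]
q=3: r=1, s=-112, t=47   [107*(-112) + 255*(47) = 1]
q=2: r=0, s=255, t=-107   [107*(255) + 255*(-107) = 0]
GCD = 1; from the row with r=1: x=-112, y=47
Check: 107*(-112) + 255*(47) = -11984 + 11985 = 1

GCD = 1, x = -112, y = 47


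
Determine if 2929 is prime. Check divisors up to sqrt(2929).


2929 / 29 = 101 (exact division)
2929 is NOT prime.

No, 2929 is not prime


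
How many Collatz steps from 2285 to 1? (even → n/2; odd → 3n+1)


2285 → 6856 → 3428 → 1714 → 857 → 2572 → 1286 → 643 → 1930 → 965 → 2896 → 1448 → 724 → 362 → 181 → 544 → 272 → 136 → 68 → 34 → 17 → 52 → 26 → 13 → 40 → 20 → 10 → 5 → 16 → 8 → 4 → 2 → 1
Total steps = 32

32 steps


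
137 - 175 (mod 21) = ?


137 - 175 = -38
-38 mod 21 = 4


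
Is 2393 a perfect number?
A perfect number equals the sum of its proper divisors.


Proper divisors of 2393: 1
Sum = 1 = 1

No, 2393 is not perfect (1 ≠ 2393)


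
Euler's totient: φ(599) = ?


599 = 599
Prime factors: 599
φ(599) = 599 × (1-1/599)
= 599 × 598/599 = 598

φ(599) = 598


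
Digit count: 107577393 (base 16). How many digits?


107577393 in base 16 = 6698031
Number of digits = 7

7 digits (base 16)


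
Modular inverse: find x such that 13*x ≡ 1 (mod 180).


Use the extended Euclidean algorithm on (180, 13); each row r = 180*s + 13*t:
r=180, s=1, t=0
r=13, s=0, t=1
q=13: r=11, s=1, t=-13   [180*(1) + 13*(-13) = 11]
q=1: r=2, s=-1, t=14   [180*(-1) + 13*(14) = 2]
q=5: r=1, s=6, t=-83   [180*(6) + 13*(-83) = 1]
q=2: r=0, s=-13, t=180   [180*(-13) + 13*(180) = 0]
GCD = 1 with t = -83, so 13*(-83) ≡ 1 (mod 180)
Inverse = -83 mod 180 = 97
Check: 13 * 97 = 1261 ≡ 1 (mod 180)

13^(-1) ≡ 97 (mod 180)


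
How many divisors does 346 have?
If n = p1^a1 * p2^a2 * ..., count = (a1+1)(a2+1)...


346 = 2^1 × 173^1
d(346) = (1+1) × (1+1) = 4

4 divisors


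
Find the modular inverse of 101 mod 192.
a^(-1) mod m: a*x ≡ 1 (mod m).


Use the extended Euclidean algorithm on (192, 101); each row r = 192*s + 101*t:
r=192, s=1, t=0
r=101, s=0, t=1
q=1: r=91, s=1, t=-1   [192*(1) + 101*(-1) = 91]
q=1: r=10, s=-1, t=2   [192*(-1) + 101*(2) = 10]
q=9: r=1, s=10, t=-19   [192*(10) + 101*(-19) = 1]
q=10: r=0, s=-101, t=192   [192*(-101) + 101*(192) = 0]
GCD = 1 with t = -19, so 101*(-19) ≡ 1 (mod 192)
Inverse = -19 mod 192 = 173
Check: 101 * 173 = 17473 ≡ 1 (mod 192)

101^(-1) ≡ 173 (mod 192)


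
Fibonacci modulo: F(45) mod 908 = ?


F(k) mod 908 for k=1..45:
1, 1, 2, 3, 5, 8, 13, 21, 34, 55, 89, 144, 233, 377, 610, 79, 689, 768, 549, 409, 50, 459, 509, 60, 569, 629, 290, 11, 301, 312, 613, 17, 630, 647, 369, 108, 477, 585, 154, 739, 893, 724, 709, 525, 326
F(45) mod 908 = 326


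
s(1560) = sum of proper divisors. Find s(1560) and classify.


Proper divisors: 1, 2, 3, 4, 5, 6, 8, 10, 12, 13, 15, 20, 24, 26, 30, 39, 40, 52, 60, 65, 78, 104, 120, 130, 156, 195, 260, 312, 390, 520, 780
Sum = 1 + 2 + 3 + 4 + 5 + 6 + 8 + 10 + 12 + 13 + 15 + 20 + 24 + 26 + 30 + 39 + 40 + 52 + 60 + 65 + 78 + 104 + 120 + 130 + 156 + 195 + 260 + 312 + 390 + 520 + 780 = 3480
3480 > 1560 → abundant

s(1560) = 3480 (abundant)


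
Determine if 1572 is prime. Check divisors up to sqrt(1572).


1572 / 2 = 786 (exact division)
1572 is NOT prime.

No, 1572 is not prime


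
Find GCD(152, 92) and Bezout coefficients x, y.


Tabular extended Euclidean (each row: r = 152*s + 92*t):
r=152, s=1, t=0
r=92, s=0, t=1
q=1: r=60, s=1, t=-1   [152*(1) + 92*(-1) = 60]
q=1: r=32, s=-1, t=2   [152*(-1) + 92*(2) = 32]
q=1: r=28, s=2, t=-3   [152*(2) + 92*(-3) = 28]
q=1: r=4, s=-3, t=5   [152*(-3) + 92*(5) = 4]
q=7: r=0, s=23, t=-38   [152*(23) + 92*(-38) = 0]
GCD = 4; from the row with r=4: x=-3, y=5
Check: 152*(-3) + 92*(5) = -456 + 460 = 4

GCD = 4, x = -3, y = 5


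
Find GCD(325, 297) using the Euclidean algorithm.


325 = 1 * 297 + 28
297 = 10 * 28 + 17
28 = 1 * 17 + 11
17 = 1 * 11 + 6
11 = 1 * 6 + 5
6 = 1 * 5 + 1
5 = 5 * 1 + 0
GCD = 1


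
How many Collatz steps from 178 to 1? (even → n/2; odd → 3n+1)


178 → 89 → 268 → 134 → 67 → 202 → 101 → 304 → 152 → 76 → 38 → 19 → 58 → 29 → 88 → 44 → 22 → 11 → 34 → 17 → 52 → 26 → 13 → 40 → 20 → 10 → 5 → 16 → 8 → 4 → 2 → 1
Total steps = 31

31 steps


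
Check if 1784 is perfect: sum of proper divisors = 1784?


Proper divisors of 1784: 1, 2, 4, 8, 223, 446, 892
Sum = 1 + 2 + 4 + 8 + 223 + 446 + 892 = 1576

No, 1784 is not perfect (1576 ≠ 1784)


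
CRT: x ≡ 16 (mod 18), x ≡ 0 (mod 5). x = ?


M = 18*5 = 90
M1 = M/18 = 5, M2 = M/5 = 18
M1^(-1) mod 18 = 11, M2^(-1) mod 5 = 2
x = 16*5*11 + 0*18*2 = 880
880 mod 90 = 70
Check: 70 mod 18 = 16 ✓, 70 mod 5 = 0 ✓

x ≡ 70 (mod 90)


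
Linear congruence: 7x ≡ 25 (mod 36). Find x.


GCD(7, 36) = 1, unique solution
a^(-1) mod 36 = 31
x = 31 * 25 mod 36 = 19

x ≡ 19 (mod 36)


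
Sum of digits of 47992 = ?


4 + 7 + 9 + 9 + 2 = 31


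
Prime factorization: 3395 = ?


3395 / 5 = 679
679 / 7 = 97
97 / 97 = 1
3395 = 5 × 7 × 97


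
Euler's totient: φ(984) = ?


984 = 2^3 × 3 × 41
Prime factors: 2, 3, 41
φ(984) = 984 × (1-1/2) × (1-1/3) × (1-1/41)
= 984 × 1/2 × 2/3 × 40/41 = 320

φ(984) = 320


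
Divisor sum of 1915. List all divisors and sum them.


Divisors of 1915: 1, 5, 383, 1915
Sum = 1 + 5 + 383 + 1915 = 2304

σ(1915) = 2304


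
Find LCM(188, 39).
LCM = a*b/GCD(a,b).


GCD(188, 39) = 1
LCM = 188*39/1 = 7332/1 = 7332

LCM = 7332


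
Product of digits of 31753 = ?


3 × 1 × 7 × 5 × 3 = 315


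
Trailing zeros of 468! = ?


floor(468/5) = 93
floor(468/25) = 18
floor(468/125) = 3
Total = 114

114 trailing zeros


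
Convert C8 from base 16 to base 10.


C8 (base 16) = 200 (decimal)
200 (decimal) = 200 (base 10)


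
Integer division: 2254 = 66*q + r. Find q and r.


2254 = 66 * 34 + 10
Check: 2244 + 10 = 2254

q = 34, r = 10


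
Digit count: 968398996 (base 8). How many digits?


968398996 in base 8 = 7156114224
Number of digits = 10

10 digits (base 8)


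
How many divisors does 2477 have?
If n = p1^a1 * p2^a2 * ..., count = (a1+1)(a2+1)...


2477 = 2477^1
d(2477) = (1+1) = 2

2 divisors


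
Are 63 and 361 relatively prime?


Euclidean algorithm:
361 = 5 * 63 + 46
63 = 1 * 46 + 17
46 = 2 * 17 + 12
17 = 1 * 12 + 5
12 = 2 * 5 + 2
5 = 2 * 2 + 1
2 = 2 * 1 + 0
GCD(63, 361) = 1

Yes, coprime (GCD = 1)


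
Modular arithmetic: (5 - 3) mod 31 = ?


5 - 3 = 2
2 mod 31 = 2


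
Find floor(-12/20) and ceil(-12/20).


-12/20 = -0.6000
floor = -1
ceil = 0

floor = -1, ceil = 0


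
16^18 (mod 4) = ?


16^1 mod 4 = 0
16^2 mod 4 = 0
16^3 mod 4 = 0
16^4 mod 4 = 0
16^5 mod 4 = 0
16^6 mod 4 = 0
16^7 mod 4 = 0
16^8 mod 4 = 0
16^9 mod 4 = 0
16^10 mod 4 = 0
16^11 mod 4 = 0
16^12 mod 4 = 0
16^13 mod 4 = 0
16^14 mod 4 = 0
16^15 mod 4 = 0
16^16 mod 4 = 0
16^17 mod 4 = 0
16^18 mod 4 = 0


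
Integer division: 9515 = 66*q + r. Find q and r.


9515 = 66 * 144 + 11
Check: 9504 + 11 = 9515

q = 144, r = 11


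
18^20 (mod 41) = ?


18^1 mod 41 = 18
18^2 mod 41 = 37
18^3 mod 41 = 10
18^4 mod 41 = 16
18^5 mod 41 = 1
18^6 mod 41 = 18
18^7 mod 41 = 37
18^8 mod 41 = 10
18^9 mod 41 = 16
18^10 mod 41 = 1
18^11 mod 41 = 18
18^12 mod 41 = 37
18^13 mod 41 = 10
18^14 mod 41 = 16
18^15 mod 41 = 1
18^16 mod 41 = 18
18^17 mod 41 = 37
18^18 mod 41 = 10
18^19 mod 41 = 16
18^20 mod 41 = 1


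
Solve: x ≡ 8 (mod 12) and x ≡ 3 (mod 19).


M = 12*19 = 228
M1 = M/12 = 19, M2 = M/19 = 12
M1^(-1) mod 12 = 7, M2^(-1) mod 19 = 8
x = 8*19*7 + 3*12*8 = 1352
1352 mod 228 = 212
Check: 212 mod 12 = 8 ✓, 212 mod 19 = 3 ✓

x ≡ 212 (mod 228)


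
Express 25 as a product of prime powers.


25 / 5 = 5
5 / 5 = 1
25 = 5^2


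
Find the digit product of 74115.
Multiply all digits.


7 × 4 × 1 × 1 × 5 = 140


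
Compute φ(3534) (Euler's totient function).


3534 = 2 × 3 × 19 × 31
Prime factors: 2, 3, 19, 31
φ(3534) = 3534 × (1-1/2) × (1-1/3) × (1-1/19) × (1-1/31)
= 3534 × 1/2 × 2/3 × 18/19 × 30/31 = 1080

φ(3534) = 1080


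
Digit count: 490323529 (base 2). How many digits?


490323529 in base 2 = 11101001110011011111001001001
Number of digits = 29

29 digits (base 2)


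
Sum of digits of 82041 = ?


8 + 2 + 0 + 4 + 1 = 15


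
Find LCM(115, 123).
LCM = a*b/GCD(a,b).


GCD(115, 123) = 1
LCM = 115*123/1 = 14145/1 = 14145

LCM = 14145


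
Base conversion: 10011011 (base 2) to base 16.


10011011 (base 2) = 155 (decimal)
155 (decimal) = 9B (base 16)


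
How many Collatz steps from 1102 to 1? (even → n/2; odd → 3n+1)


1102 → 551 → 1654 → 827 → 2482 → 1241 → 3724 → 1862 → 931 → 2794 → 1397 → 4192 → 2096 → 1048 → 524 → 262 → 131 → 394 → 197 → 592 → 296 → 148 → 74 → 37 → 112 → 56 → 28 → 14 → 7 → 22 → 11 → 34 → 17 → 52 → 26 → 13 → 40 → 20 → 10 → 5 → 16 → 8 → 4 → 2 → 1
Total steps = 44

44 steps


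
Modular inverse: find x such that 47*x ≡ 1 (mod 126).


Use the extended Euclidean algorithm on (126, 47); each row r = 126*s + 47*t:
r=126, s=1, t=0
r=47, s=0, t=1
q=2: r=32, s=1, t=-2   [126*(1) + 47*(-2) = 32]
q=1: r=15, s=-1, t=3   [126*(-1) + 47*(3) = 15]
q=2: r=2, s=3, t=-8   [126*(3) + 47*(-8) = 2]
q=7: r=1, s=-22, t=59   [126*(-22) + 47*(59) = 1]
q=2: r=0, s=47, t=-126   [126*(47) + 47*(-126) = 0]
GCD = 1 with t = 59, so 47*(59) ≡ 1 (mod 126)
Inverse = 59 mod 126 = 59
Check: 47 * 59 = 2773 ≡ 1 (mod 126)

47^(-1) ≡ 59 (mod 126)


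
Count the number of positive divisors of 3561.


3561 = 3^1 × 1187^1
d(3561) = (1+1) × (1+1) = 4

4 divisors


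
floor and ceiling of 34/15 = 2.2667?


34/15 = 2.2667
floor = 2
ceil = 3

floor = 2, ceil = 3


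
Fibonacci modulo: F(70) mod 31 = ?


F(k) mod 31 for k=1..70:
1, 1, 2, 3, 5, 8, 13, 21, 3, 24, 27, 20, 16, 5, 21, 26, 16, 11, 27, 7, 3, 10, 13, 23, 5, 28, 2, 30, 1, 0, 1, 1, 2, 3, 5, 8, 13, 21, 3, 24, 27, 20, 16, 5, 21, 26, 16, 11, 27, 7, 3, 10, 13, 23, 5, 28, 2, 30, 1, 0, 1, 1, 2, 3, 5, 8, 13, 21, 3, 24
F(70) mod 31 = 24


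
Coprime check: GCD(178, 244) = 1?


Euclidean algorithm:
244 = 1 * 178 + 66
178 = 2 * 66 + 46
66 = 1 * 46 + 20
46 = 2 * 20 + 6
20 = 3 * 6 + 2
6 = 3 * 2 + 0
GCD(178, 244) = 2

No, not coprime (GCD = 2)


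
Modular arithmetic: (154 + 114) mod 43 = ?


154 + 114 = 268
268 mod 43 = 10


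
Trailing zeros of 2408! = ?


floor(2408/5) = 481
floor(2408/25) = 96
floor(2408/125) = 19
floor(2408/625) = 3
Total = 599

599 trailing zeros


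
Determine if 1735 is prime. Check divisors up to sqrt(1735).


1735 / 5 = 347 (exact division)
1735 is NOT prime.

No, 1735 is not prime


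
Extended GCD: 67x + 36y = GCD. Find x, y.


Tabular extended Euclidean (each row: r = 67*s + 36*t):
r=67, s=1, t=0
r=36, s=0, t=1
q=1: r=31, s=1, t=-1   [67*(1) + 36*(-1) = 31]
q=1: r=5, s=-1, t=2   [67*(-1) + 36*(2) = 5]
q=6: r=1, s=7, t=-13   [67*(7) + 36*(-13) = 1]
q=5: r=0, s=-36, t=67   [67*(-36) + 36*(67) = 0]
GCD = 1; from the row with r=1: x=7, y=-13
Check: 67*(7) + 36*(-13) = 469 - 468 = 1

GCD = 1, x = 7, y = -13


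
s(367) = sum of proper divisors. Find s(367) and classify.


Proper divisors: 1
Sum = 1 = 1
1 < 367 → deficient

s(367) = 1 (deficient)


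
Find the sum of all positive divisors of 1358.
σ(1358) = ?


Divisors of 1358: 1, 2, 7, 14, 97, 194, 679, 1358
Sum = 1 + 2 + 7 + 14 + 97 + 194 + 679 + 1358 = 2352

σ(1358) = 2352


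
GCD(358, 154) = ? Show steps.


358 = 2 * 154 + 50
154 = 3 * 50 + 4
50 = 12 * 4 + 2
4 = 2 * 2 + 0
GCD = 2


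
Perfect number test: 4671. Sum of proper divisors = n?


Proper divisors of 4671: 1, 3, 9, 27, 173, 519, 1557
Sum = 1 + 3 + 9 + 27 + 173 + 519 + 1557 = 2289

No, 4671 is not perfect (2289 ≠ 4671)


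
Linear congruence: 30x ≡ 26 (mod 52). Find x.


GCD(30, 52) = 2 divides 26
Divide: 15x ≡ 13 (mod 26)
x ≡ 13 (mod 26)


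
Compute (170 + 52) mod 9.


170 + 52 = 222
222 mod 9 = 6


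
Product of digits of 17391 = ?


1 × 7 × 3 × 9 × 1 = 189


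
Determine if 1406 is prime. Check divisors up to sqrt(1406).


1406 / 2 = 703 (exact division)
1406 is NOT prime.

No, 1406 is not prime


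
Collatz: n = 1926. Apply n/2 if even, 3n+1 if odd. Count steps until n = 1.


1926 → 963 → 2890 → 1445 → 4336 → 2168 → 1084 → 542 → 271 → 814 → 407 → 1222 → 611 → 1834 → 917 → 2752 → 1376 → 688 → 344 → 172 → 86 → 43 → 130 → 65 → 196 → 98 → 49 → 148 → 74 → 37 → 112 → 56 → 28 → 14 → 7 → 22 → 11 → 34 → 17 → 52 → 26 → 13 → 40 → 20 → 10 → 5 → 16 → 8 → 4 → 2 → 1
Total steps = 50

50 steps


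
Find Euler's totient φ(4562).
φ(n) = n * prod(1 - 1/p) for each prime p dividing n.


4562 = 2 × 2281
Prime factors: 2, 2281
φ(4562) = 4562 × (1-1/2) × (1-1/2281)
= 4562 × 1/2 × 2280/2281 = 2280

φ(4562) = 2280


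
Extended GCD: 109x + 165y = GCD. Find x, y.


Tabular extended Euclidean (each row: r = 109*s + 165*t):
r=109, s=1, t=0
r=165, s=0, t=1
q=0: r=109, s=1, t=0   [109*(1) + 165*(0) = 109]
q=1: r=56, s=-1, t=1   [109*(-1) + 165*(1) = 56]
q=1: r=53, s=2, t=-1   [109*(2) + 165*(-1) = 53]
q=1: r=3, s=-3, t=2   [109*(-3) + 165*(2) = 3]
q=17: r=2, s=53, t=-35   [109*(53) + 165*(-35) = 2]
q=1: r=1, s=-56, t=37   [109*(-56) + 165*(37) = 1]
q=2: r=0, s=165, t=-109   [109*(165) + 165*(-109) = 0]
GCD = 1; from the row with r=1: x=-56, y=37
Check: 109*(-56) + 165*(37) = -6104 + 6105 = 1

GCD = 1, x = -56, y = 37


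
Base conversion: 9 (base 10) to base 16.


9 (base 10) = 9 (decimal)
9 (decimal) = 9 (base 16)


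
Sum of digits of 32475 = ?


3 + 2 + 4 + 7 + 5 = 21


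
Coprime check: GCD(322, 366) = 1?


Euclidean algorithm:
366 = 1 * 322 + 44
322 = 7 * 44 + 14
44 = 3 * 14 + 2
14 = 7 * 2 + 0
GCD(322, 366) = 2

No, not coprime (GCD = 2)


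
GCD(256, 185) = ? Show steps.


256 = 1 * 185 + 71
185 = 2 * 71 + 43
71 = 1 * 43 + 28
43 = 1 * 28 + 15
28 = 1 * 15 + 13
15 = 1 * 13 + 2
13 = 6 * 2 + 1
2 = 2 * 1 + 0
GCD = 1


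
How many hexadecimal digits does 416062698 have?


416062698 in base 16 = 18CC9CEA
Number of digits = 8

8 digits (base 16)


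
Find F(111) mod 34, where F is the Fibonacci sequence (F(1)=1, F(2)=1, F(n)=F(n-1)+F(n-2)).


F(k) mod 34 for k=1..111:
1, 1, 2, 3, 5, 8, 13, 21, 0, 21, 21, 8, 29, 3, 32, 1, 33, 0, 33, 33, 32, 31, 29, 26, 21, 13, 0, 13, 13, 26, 5, 31, 2, 33, 1, 0, 1, 1, 2, 3, 5, 8, 13, 21, 0, 21, 21, 8, 29, 3, 32, 1, 33, 0, 33, 33, 32, 31, 29, 26, 21, 13, 0, 13, 13, 26, 5, 31, 2, 33, 1, 0, 1, 1, 2, 3, 5, 8, 13, 21, 0, 21, 21, 8, 29, 3, 32, 1, 33, 0, 33, 33, 32, 31, 29, 26, 21, 13, 0, 13, 13, 26, 5, 31, 2, 33, 1, 0, 1, 1, 2
F(111) mod 34 = 2


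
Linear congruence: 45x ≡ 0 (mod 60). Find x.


GCD(45, 60) = 15 divides 0
Divide: 3x ≡ 0 (mod 4)
x ≡ 0 (mod 4)


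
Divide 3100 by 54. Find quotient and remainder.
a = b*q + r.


3100 = 54 * 57 + 22
Check: 3078 + 22 = 3100

q = 57, r = 22


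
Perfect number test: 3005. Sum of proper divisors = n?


Proper divisors of 3005: 1, 5, 601
Sum = 1 + 5 + 601 = 607

No, 3005 is not perfect (607 ≠ 3005)


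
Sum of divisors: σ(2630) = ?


Divisors of 2630: 1, 2, 5, 10, 263, 526, 1315, 2630
Sum = 1 + 2 + 5 + 10 + 263 + 526 + 1315 + 2630 = 4752

σ(2630) = 4752


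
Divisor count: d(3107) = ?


3107 = 13^1 × 239^1
d(3107) = (1+1) × (1+1) = 4

4 divisors


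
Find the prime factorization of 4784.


4784 / 2 = 2392
2392 / 2 = 1196
1196 / 2 = 598
598 / 2 = 299
299 / 13 = 23
23 / 23 = 1
4784 = 2^4 × 13 × 23


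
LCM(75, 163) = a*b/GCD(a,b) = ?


GCD(75, 163) = 1
LCM = 75*163/1 = 12225/1 = 12225

LCM = 12225


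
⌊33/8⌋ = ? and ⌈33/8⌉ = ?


33/8 = 4.1250
floor = 4
ceil = 5

floor = 4, ceil = 5


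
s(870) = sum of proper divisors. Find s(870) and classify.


Proper divisors: 1, 2, 3, 5, 6, 10, 15, 29, 30, 58, 87, 145, 174, 290, 435
Sum = 1 + 2 + 3 + 5 + 6 + 10 + 15 + 29 + 30 + 58 + 87 + 145 + 174 + 290 + 435 = 1290
1290 > 870 → abundant

s(870) = 1290 (abundant)


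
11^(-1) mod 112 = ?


Use the extended Euclidean algorithm on (112, 11); each row r = 112*s + 11*t:
r=112, s=1, t=0
r=11, s=0, t=1
q=10: r=2, s=1, t=-10   [112*(1) + 11*(-10) = 2]
q=5: r=1, s=-5, t=51   [112*(-5) + 11*(51) = 1]
q=2: r=0, s=11, t=-112   [112*(11) + 11*(-112) = 0]
GCD = 1 with t = 51, so 11*(51) ≡ 1 (mod 112)
Inverse = 51 mod 112 = 51
Check: 11 * 51 = 561 ≡ 1 (mod 112)

11^(-1) ≡ 51 (mod 112)


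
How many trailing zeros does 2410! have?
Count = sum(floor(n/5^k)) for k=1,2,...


floor(2410/5) = 482
floor(2410/25) = 96
floor(2410/125) = 19
floor(2410/625) = 3
Total = 600

600 trailing zeros


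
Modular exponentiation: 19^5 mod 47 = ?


19^1 mod 47 = 19
19^2 mod 47 = 32
19^3 mod 47 = 44
19^4 mod 47 = 37
19^5 mod 47 = 45


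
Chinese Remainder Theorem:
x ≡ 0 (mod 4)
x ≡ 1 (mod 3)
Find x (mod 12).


M = 4*3 = 12
M1 = M/4 = 3, M2 = M/3 = 4
M1^(-1) mod 4 = 3, M2^(-1) mod 3 = 1
x = 0*3*3 + 1*4*1 = 4
4 mod 12 = 4
Check: 4 mod 4 = 0 ✓, 4 mod 3 = 1 ✓

x ≡ 4 (mod 12)


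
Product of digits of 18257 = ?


1 × 8 × 2 × 5 × 7 = 560


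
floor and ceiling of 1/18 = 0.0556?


1/18 = 0.0556
floor = 0
ceil = 1

floor = 0, ceil = 1


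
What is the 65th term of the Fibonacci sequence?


Sequence: 1, 1, 2, 3, 5, 8, 13, 21, 34, 55, 89, 144, 233, 377, 610, 987, 1597, 2584, 4181, 6765, 10946, 17711, 28657, 46368, 75025, 121393, 196418, 317811, 514229, 832040, 1346269, 2178309, 3524578, 5702887, 9227465, 14930352, 24157817, 39088169, 63245986, 102334155, 165580141, 267914296, 433494437, 701408733, 1134903170, 1836311903, 2971215073, 4807526976, 7778742049, 12586269025, 20365011074, 32951280099, 53316291173, 86267571272, 139583862445, 225851433717, 365435296162, 591286729879, 956722026041, 1548008755920, 2504730781961, 4052739537881, 6557470319842, 10610209857723, 17167680177565
F(65) = 17167680177565


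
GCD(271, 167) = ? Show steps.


271 = 1 * 167 + 104
167 = 1 * 104 + 63
104 = 1 * 63 + 41
63 = 1 * 41 + 22
41 = 1 * 22 + 19
22 = 1 * 19 + 3
19 = 6 * 3 + 1
3 = 3 * 1 + 0
GCD = 1


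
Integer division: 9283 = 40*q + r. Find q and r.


9283 = 40 * 232 + 3
Check: 9280 + 3 = 9283

q = 232, r = 3


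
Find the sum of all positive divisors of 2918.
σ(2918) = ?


Divisors of 2918: 1, 2, 1459, 2918
Sum = 1 + 2 + 1459 + 2918 = 4380

σ(2918) = 4380


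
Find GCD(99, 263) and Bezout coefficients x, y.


Tabular extended Euclidean (each row: r = 99*s + 263*t):
r=99, s=1, t=0
r=263, s=0, t=1
q=0: r=99, s=1, t=0   [99*(1) + 263*(0) = 99]
q=2: r=65, s=-2, t=1   [99*(-2) + 263*(1) = 65]
q=1: r=34, s=3, t=-1   [99*(3) + 263*(-1) = 34]
q=1: r=31, s=-5, t=2   [99*(-5) + 263*(2) = 31]
q=1: r=3, s=8, t=-3   [99*(8) + 263*(-3) = 3]
q=10: r=1, s=-85, t=32   [99*(-85) + 263*(32) = 1]
q=3: r=0, s=263, t=-99   [99*(263) + 263*(-99) = 0]
GCD = 1; from the row with r=1: x=-85, y=32
Check: 99*(-85) + 263*(32) = -8415 + 8416 = 1

GCD = 1, x = -85, y = 32
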